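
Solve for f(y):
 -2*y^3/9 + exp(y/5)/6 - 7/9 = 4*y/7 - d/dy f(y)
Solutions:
 f(y) = C1 + y^4/18 + 2*y^2/7 + 7*y/9 - 5*exp(y/5)/6


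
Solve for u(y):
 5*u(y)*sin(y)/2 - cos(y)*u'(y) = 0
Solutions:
 u(y) = C1/cos(y)^(5/2)


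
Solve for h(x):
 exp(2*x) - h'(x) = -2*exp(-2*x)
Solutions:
 h(x) = C1 + exp(2*x)/2 - exp(-2*x)


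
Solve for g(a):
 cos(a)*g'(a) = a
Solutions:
 g(a) = C1 + Integral(a/cos(a), a)


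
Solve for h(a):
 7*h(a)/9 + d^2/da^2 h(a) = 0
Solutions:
 h(a) = C1*sin(sqrt(7)*a/3) + C2*cos(sqrt(7)*a/3)


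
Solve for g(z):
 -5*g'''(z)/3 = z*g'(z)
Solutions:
 g(z) = C1 + Integral(C2*airyai(-3^(1/3)*5^(2/3)*z/5) + C3*airybi(-3^(1/3)*5^(2/3)*z/5), z)


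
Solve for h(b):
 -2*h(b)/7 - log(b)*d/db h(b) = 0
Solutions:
 h(b) = C1*exp(-2*li(b)/7)


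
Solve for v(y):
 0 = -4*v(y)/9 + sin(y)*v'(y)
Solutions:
 v(y) = C1*(cos(y) - 1)^(2/9)/(cos(y) + 1)^(2/9)


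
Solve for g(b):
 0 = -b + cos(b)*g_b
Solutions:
 g(b) = C1 + Integral(b/cos(b), b)


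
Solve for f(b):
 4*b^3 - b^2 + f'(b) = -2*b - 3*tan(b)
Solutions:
 f(b) = C1 - b^4 + b^3/3 - b^2 + 3*log(cos(b))


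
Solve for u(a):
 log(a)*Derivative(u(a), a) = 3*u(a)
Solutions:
 u(a) = C1*exp(3*li(a))


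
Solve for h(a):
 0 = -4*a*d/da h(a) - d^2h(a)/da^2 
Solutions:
 h(a) = C1 + C2*erf(sqrt(2)*a)


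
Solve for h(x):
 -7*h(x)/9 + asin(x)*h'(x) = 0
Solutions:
 h(x) = C1*exp(7*Integral(1/asin(x), x)/9)


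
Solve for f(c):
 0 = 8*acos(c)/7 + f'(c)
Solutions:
 f(c) = C1 - 8*c*acos(c)/7 + 8*sqrt(1 - c^2)/7


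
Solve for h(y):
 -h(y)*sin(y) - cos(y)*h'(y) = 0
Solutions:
 h(y) = C1*cos(y)


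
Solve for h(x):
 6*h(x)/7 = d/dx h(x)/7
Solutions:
 h(x) = C1*exp(6*x)


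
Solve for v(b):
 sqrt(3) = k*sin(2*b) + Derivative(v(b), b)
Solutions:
 v(b) = C1 + sqrt(3)*b + k*cos(2*b)/2


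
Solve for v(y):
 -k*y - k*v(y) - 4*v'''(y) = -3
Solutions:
 v(y) = C1*exp(2^(1/3)*y*(-k)^(1/3)/2) + C2*exp(2^(1/3)*y*(-k)^(1/3)*(-1 + sqrt(3)*I)/4) + C3*exp(-2^(1/3)*y*(-k)^(1/3)*(1 + sqrt(3)*I)/4) - y + 3/k


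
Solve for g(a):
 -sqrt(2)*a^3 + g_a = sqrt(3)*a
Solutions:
 g(a) = C1 + sqrt(2)*a^4/4 + sqrt(3)*a^2/2


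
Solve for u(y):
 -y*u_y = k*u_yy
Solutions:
 u(y) = C1 + C2*sqrt(k)*erf(sqrt(2)*y*sqrt(1/k)/2)


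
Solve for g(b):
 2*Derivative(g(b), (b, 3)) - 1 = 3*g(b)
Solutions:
 g(b) = C3*exp(2^(2/3)*3^(1/3)*b/2) + (C1*sin(2^(2/3)*3^(5/6)*b/4) + C2*cos(2^(2/3)*3^(5/6)*b/4))*exp(-2^(2/3)*3^(1/3)*b/4) - 1/3


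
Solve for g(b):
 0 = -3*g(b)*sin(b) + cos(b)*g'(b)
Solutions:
 g(b) = C1/cos(b)^3


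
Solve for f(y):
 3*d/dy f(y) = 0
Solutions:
 f(y) = C1


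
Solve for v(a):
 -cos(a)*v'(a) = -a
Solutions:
 v(a) = C1 + Integral(a/cos(a), a)


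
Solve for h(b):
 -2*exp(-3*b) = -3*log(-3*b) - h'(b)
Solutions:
 h(b) = C1 - 3*b*log(-b) + 3*b*(1 - log(3)) - 2*exp(-3*b)/3


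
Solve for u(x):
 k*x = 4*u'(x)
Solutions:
 u(x) = C1 + k*x^2/8


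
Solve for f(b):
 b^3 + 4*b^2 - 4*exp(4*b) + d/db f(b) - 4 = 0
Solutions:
 f(b) = C1 - b^4/4 - 4*b^3/3 + 4*b + exp(4*b)


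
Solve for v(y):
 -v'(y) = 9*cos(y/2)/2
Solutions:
 v(y) = C1 - 9*sin(y/2)


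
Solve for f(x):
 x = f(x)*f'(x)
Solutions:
 f(x) = -sqrt(C1 + x^2)
 f(x) = sqrt(C1 + x^2)


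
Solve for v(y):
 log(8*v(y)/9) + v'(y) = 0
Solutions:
 Integral(1/(log(_y) - 2*log(3) + 3*log(2)), (_y, v(y))) = C1 - y


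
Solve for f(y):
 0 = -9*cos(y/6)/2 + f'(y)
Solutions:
 f(y) = C1 + 27*sin(y/6)


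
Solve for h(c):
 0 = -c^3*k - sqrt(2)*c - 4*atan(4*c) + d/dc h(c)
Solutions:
 h(c) = C1 + c^4*k/4 + sqrt(2)*c^2/2 + 4*c*atan(4*c) - log(16*c^2 + 1)/2


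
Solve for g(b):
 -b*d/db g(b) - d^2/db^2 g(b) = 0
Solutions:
 g(b) = C1 + C2*erf(sqrt(2)*b/2)


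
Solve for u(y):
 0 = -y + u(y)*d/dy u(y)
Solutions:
 u(y) = -sqrt(C1 + y^2)
 u(y) = sqrt(C1 + y^2)


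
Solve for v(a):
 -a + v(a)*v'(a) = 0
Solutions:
 v(a) = -sqrt(C1 + a^2)
 v(a) = sqrt(C1 + a^2)


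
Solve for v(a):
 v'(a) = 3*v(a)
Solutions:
 v(a) = C1*exp(3*a)


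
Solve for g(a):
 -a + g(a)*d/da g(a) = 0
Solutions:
 g(a) = -sqrt(C1 + a^2)
 g(a) = sqrt(C1 + a^2)


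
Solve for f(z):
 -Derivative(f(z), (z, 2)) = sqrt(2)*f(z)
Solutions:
 f(z) = C1*sin(2^(1/4)*z) + C2*cos(2^(1/4)*z)


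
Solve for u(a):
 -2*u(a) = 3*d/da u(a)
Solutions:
 u(a) = C1*exp(-2*a/3)


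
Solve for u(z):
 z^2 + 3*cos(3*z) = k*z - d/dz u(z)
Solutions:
 u(z) = C1 + k*z^2/2 - z^3/3 - sin(3*z)


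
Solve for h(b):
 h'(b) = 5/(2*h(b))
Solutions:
 h(b) = -sqrt(C1 + 5*b)
 h(b) = sqrt(C1 + 5*b)


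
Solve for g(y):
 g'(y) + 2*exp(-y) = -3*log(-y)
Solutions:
 g(y) = C1 - 3*y*log(-y) + 3*y + 2*exp(-y)


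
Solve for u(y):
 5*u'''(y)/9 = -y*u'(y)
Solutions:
 u(y) = C1 + Integral(C2*airyai(-15^(2/3)*y/5) + C3*airybi(-15^(2/3)*y/5), y)


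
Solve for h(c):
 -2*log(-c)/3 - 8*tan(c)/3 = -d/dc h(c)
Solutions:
 h(c) = C1 + 2*c*log(-c)/3 - 2*c/3 - 8*log(cos(c))/3


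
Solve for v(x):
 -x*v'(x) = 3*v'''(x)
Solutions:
 v(x) = C1 + Integral(C2*airyai(-3^(2/3)*x/3) + C3*airybi(-3^(2/3)*x/3), x)


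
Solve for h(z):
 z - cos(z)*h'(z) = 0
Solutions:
 h(z) = C1 + Integral(z/cos(z), z)


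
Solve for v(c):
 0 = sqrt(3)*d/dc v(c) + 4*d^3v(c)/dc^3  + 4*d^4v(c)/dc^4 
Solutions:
 v(c) = C1 + C2*exp(c*(-2 + (1 + 27*sqrt(3)/8 + sqrt(-4 + (8 + 27*sqrt(3))^2/16)/2)^(-1/3) + (1 + 27*sqrt(3)/8 + sqrt(-4 + (8 + 27*sqrt(3))^2/16)/2)^(1/3))/6)*sin(sqrt(3)*c*(-(1 + 27*sqrt(3)/8 + sqrt(-4 + (2 + 27*sqrt(3)/4)^2)/2)^(1/3) + (1 + 27*sqrt(3)/8 + sqrt(-4 + (2 + 27*sqrt(3)/4)^2)/2)^(-1/3))/6) + C3*exp(c*(-2 + (1 + 27*sqrt(3)/8 + sqrt(-4 + (8 + 27*sqrt(3))^2/16)/2)^(-1/3) + (1 + 27*sqrt(3)/8 + sqrt(-4 + (8 + 27*sqrt(3))^2/16)/2)^(1/3))/6)*cos(sqrt(3)*c*(-(1 + 27*sqrt(3)/8 + sqrt(-4 + (2 + 27*sqrt(3)/4)^2)/2)^(1/3) + (1 + 27*sqrt(3)/8 + sqrt(-4 + (2 + 27*sqrt(3)/4)^2)/2)^(-1/3))/6) + C4*exp(-c*((1 + 27*sqrt(3)/8 + sqrt(-4 + (8 + 27*sqrt(3))^2/16)/2)^(-1/3) + 1 + (1 + 27*sqrt(3)/8 + sqrt(-4 + (8 + 27*sqrt(3))^2/16)/2)^(1/3))/3)


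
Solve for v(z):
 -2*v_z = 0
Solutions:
 v(z) = C1


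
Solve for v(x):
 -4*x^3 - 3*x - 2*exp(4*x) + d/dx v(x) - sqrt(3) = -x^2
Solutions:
 v(x) = C1 + x^4 - x^3/3 + 3*x^2/2 + sqrt(3)*x + exp(4*x)/2


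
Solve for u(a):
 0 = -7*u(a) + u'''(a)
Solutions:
 u(a) = C3*exp(7^(1/3)*a) + (C1*sin(sqrt(3)*7^(1/3)*a/2) + C2*cos(sqrt(3)*7^(1/3)*a/2))*exp(-7^(1/3)*a/2)


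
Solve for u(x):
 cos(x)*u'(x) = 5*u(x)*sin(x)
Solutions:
 u(x) = C1/cos(x)^5


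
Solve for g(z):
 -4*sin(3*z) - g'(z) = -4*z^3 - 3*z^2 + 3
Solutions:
 g(z) = C1 + z^4 + z^3 - 3*z + 4*cos(3*z)/3


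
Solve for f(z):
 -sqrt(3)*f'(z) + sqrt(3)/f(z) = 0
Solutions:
 f(z) = -sqrt(C1 + 2*z)
 f(z) = sqrt(C1 + 2*z)


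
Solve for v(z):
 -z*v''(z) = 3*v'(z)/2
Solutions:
 v(z) = C1 + C2/sqrt(z)


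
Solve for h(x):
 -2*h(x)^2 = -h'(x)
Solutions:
 h(x) = -1/(C1 + 2*x)


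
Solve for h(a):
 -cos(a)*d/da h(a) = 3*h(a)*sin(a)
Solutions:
 h(a) = C1*cos(a)^3


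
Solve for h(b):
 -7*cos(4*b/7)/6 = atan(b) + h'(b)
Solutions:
 h(b) = C1 - b*atan(b) + log(b^2 + 1)/2 - 49*sin(4*b/7)/24


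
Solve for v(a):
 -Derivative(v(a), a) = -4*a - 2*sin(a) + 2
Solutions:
 v(a) = C1 + 2*a^2 - 2*a - 2*cos(a)


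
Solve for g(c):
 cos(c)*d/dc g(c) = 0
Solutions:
 g(c) = C1


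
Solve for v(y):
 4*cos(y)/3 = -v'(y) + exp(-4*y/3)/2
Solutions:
 v(y) = C1 - 4*sin(y)/3 - 3*exp(-4*y/3)/8


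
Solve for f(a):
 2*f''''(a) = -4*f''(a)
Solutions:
 f(a) = C1 + C2*a + C3*sin(sqrt(2)*a) + C4*cos(sqrt(2)*a)


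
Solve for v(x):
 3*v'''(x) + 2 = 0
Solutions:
 v(x) = C1 + C2*x + C3*x^2 - x^3/9


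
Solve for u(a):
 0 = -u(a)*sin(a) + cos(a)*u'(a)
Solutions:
 u(a) = C1/cos(a)


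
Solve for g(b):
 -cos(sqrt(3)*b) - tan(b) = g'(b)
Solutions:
 g(b) = C1 + log(cos(b)) - sqrt(3)*sin(sqrt(3)*b)/3


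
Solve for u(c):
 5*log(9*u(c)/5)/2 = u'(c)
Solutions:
 -2*Integral(1/(log(_y) - log(5) + 2*log(3)), (_y, u(c)))/5 = C1 - c


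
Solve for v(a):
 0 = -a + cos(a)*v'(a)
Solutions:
 v(a) = C1 + Integral(a/cos(a), a)


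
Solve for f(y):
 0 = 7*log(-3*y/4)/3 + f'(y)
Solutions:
 f(y) = C1 - 7*y*log(-y)/3 + 7*y*(-log(3) + 1 + 2*log(2))/3


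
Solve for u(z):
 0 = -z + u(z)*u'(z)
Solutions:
 u(z) = -sqrt(C1 + z^2)
 u(z) = sqrt(C1 + z^2)


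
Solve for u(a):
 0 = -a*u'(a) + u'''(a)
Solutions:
 u(a) = C1 + Integral(C2*airyai(a) + C3*airybi(a), a)


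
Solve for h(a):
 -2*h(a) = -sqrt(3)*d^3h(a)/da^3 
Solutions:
 h(a) = C3*exp(2^(1/3)*3^(5/6)*a/3) + (C1*sin(6^(1/3)*a/2) + C2*cos(6^(1/3)*a/2))*exp(-2^(1/3)*3^(5/6)*a/6)


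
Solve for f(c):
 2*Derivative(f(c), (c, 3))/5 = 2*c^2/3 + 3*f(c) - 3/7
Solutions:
 f(c) = C3*exp(15^(1/3)*2^(2/3)*c/2) - 2*c^2/9 + (C1*sin(2^(2/3)*3^(5/6)*5^(1/3)*c/4) + C2*cos(2^(2/3)*3^(5/6)*5^(1/3)*c/4))*exp(-15^(1/3)*2^(2/3)*c/4) + 1/7


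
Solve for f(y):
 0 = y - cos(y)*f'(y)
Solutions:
 f(y) = C1 + Integral(y/cos(y), y)


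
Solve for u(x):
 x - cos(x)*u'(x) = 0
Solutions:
 u(x) = C1 + Integral(x/cos(x), x)


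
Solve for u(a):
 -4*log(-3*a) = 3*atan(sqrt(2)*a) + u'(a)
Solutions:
 u(a) = C1 - 4*a*log(-a) - 3*a*atan(sqrt(2)*a) - 4*a*log(3) + 4*a + 3*sqrt(2)*log(2*a^2 + 1)/4


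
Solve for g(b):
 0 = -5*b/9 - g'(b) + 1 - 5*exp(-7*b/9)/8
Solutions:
 g(b) = C1 - 5*b^2/18 + b + 45*exp(-7*b/9)/56


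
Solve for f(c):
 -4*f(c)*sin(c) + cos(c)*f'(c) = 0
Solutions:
 f(c) = C1/cos(c)^4


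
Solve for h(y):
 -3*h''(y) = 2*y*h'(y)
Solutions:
 h(y) = C1 + C2*erf(sqrt(3)*y/3)


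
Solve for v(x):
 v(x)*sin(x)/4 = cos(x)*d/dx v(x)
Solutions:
 v(x) = C1/cos(x)^(1/4)


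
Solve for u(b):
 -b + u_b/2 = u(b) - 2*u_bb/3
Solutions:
 u(b) = C1*exp(b*(-3 + sqrt(105))/8) + C2*exp(-b*(3 + sqrt(105))/8) - b - 1/2


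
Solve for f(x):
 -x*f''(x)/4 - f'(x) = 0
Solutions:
 f(x) = C1 + C2/x^3


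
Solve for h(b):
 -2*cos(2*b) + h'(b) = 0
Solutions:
 h(b) = C1 + sin(2*b)


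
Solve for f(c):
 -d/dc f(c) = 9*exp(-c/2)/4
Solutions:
 f(c) = C1 + 9*exp(-c/2)/2


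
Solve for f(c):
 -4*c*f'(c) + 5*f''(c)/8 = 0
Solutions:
 f(c) = C1 + C2*erfi(4*sqrt(5)*c/5)


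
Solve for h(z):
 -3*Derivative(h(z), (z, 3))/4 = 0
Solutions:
 h(z) = C1 + C2*z + C3*z^2


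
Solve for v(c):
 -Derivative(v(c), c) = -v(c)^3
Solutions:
 v(c) = -sqrt(2)*sqrt(-1/(C1 + c))/2
 v(c) = sqrt(2)*sqrt(-1/(C1 + c))/2


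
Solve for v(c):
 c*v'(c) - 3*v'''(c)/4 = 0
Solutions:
 v(c) = C1 + Integral(C2*airyai(6^(2/3)*c/3) + C3*airybi(6^(2/3)*c/3), c)


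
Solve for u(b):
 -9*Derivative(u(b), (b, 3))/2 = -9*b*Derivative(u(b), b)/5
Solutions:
 u(b) = C1 + Integral(C2*airyai(2^(1/3)*5^(2/3)*b/5) + C3*airybi(2^(1/3)*5^(2/3)*b/5), b)


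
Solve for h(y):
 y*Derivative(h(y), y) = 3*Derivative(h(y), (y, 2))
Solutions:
 h(y) = C1 + C2*erfi(sqrt(6)*y/6)


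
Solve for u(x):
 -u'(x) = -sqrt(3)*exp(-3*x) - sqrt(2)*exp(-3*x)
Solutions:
 u(x) = C1 - sqrt(3)*exp(-3*x)/3 - sqrt(2)*exp(-3*x)/3


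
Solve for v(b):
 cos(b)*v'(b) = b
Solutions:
 v(b) = C1 + Integral(b/cos(b), b)


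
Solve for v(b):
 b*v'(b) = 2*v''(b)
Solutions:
 v(b) = C1 + C2*erfi(b/2)


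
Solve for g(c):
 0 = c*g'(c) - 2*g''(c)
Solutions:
 g(c) = C1 + C2*erfi(c/2)


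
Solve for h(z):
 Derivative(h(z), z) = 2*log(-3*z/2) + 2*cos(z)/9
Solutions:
 h(z) = C1 + 2*z*log(-z) - 2*z - 2*z*log(2) + 2*z*log(3) + 2*sin(z)/9


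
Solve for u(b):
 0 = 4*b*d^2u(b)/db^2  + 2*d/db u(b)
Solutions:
 u(b) = C1 + C2*sqrt(b)


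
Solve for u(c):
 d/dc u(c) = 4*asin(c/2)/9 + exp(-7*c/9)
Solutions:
 u(c) = C1 + 4*c*asin(c/2)/9 + 4*sqrt(4 - c^2)/9 - 9*exp(-7*c/9)/7


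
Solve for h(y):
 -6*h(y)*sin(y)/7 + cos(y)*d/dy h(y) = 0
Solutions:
 h(y) = C1/cos(y)^(6/7)


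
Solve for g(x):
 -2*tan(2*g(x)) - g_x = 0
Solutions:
 g(x) = -asin(C1*exp(-4*x))/2 + pi/2
 g(x) = asin(C1*exp(-4*x))/2


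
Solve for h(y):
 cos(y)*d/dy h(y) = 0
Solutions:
 h(y) = C1


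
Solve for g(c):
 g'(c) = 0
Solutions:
 g(c) = C1


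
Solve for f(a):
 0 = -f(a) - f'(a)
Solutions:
 f(a) = C1*exp(-a)


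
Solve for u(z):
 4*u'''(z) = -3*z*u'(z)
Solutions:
 u(z) = C1 + Integral(C2*airyai(-6^(1/3)*z/2) + C3*airybi(-6^(1/3)*z/2), z)


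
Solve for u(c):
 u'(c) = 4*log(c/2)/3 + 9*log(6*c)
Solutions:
 u(c) = C1 + 31*c*log(c)/3 - 31*c/3 + 2*c*log(2)/3 + c*log(2519424)


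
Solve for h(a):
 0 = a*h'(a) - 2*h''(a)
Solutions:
 h(a) = C1 + C2*erfi(a/2)


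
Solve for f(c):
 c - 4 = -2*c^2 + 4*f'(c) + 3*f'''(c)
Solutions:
 f(c) = C1 + C2*sin(2*sqrt(3)*c/3) + C3*cos(2*sqrt(3)*c/3) + c^3/6 + c^2/8 - 7*c/4


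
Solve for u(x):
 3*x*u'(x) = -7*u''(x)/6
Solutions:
 u(x) = C1 + C2*erf(3*sqrt(7)*x/7)


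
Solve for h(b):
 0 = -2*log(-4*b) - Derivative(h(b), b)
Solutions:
 h(b) = C1 - 2*b*log(-b) + 2*b*(1 - 2*log(2))


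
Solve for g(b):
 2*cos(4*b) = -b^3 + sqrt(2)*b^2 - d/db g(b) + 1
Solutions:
 g(b) = C1 - b^4/4 + sqrt(2)*b^3/3 + b - sin(4*b)/2


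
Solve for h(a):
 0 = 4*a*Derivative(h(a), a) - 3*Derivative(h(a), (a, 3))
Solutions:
 h(a) = C1 + Integral(C2*airyai(6^(2/3)*a/3) + C3*airybi(6^(2/3)*a/3), a)


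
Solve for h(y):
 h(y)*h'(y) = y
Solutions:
 h(y) = -sqrt(C1 + y^2)
 h(y) = sqrt(C1 + y^2)


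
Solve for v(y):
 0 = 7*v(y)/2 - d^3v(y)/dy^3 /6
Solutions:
 v(y) = C3*exp(21^(1/3)*y) + (C1*sin(3^(5/6)*7^(1/3)*y/2) + C2*cos(3^(5/6)*7^(1/3)*y/2))*exp(-21^(1/3)*y/2)


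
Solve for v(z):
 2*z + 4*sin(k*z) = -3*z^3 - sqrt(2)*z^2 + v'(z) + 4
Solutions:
 v(z) = C1 + 3*z^4/4 + sqrt(2)*z^3/3 + z^2 - 4*z - 4*cos(k*z)/k


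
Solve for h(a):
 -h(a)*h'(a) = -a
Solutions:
 h(a) = -sqrt(C1 + a^2)
 h(a) = sqrt(C1 + a^2)


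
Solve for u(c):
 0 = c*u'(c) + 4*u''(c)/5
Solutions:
 u(c) = C1 + C2*erf(sqrt(10)*c/4)


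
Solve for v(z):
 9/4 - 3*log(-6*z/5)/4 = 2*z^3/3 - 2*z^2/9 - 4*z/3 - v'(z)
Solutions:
 v(z) = C1 + z^4/6 - 2*z^3/27 - 2*z^2/3 + 3*z*log(-z)/4 + z*(-3 - 3*log(5)/4 + 3*log(6)/4)


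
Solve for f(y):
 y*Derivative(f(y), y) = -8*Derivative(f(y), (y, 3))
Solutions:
 f(y) = C1 + Integral(C2*airyai(-y/2) + C3*airybi(-y/2), y)


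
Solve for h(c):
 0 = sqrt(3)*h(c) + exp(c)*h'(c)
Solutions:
 h(c) = C1*exp(sqrt(3)*exp(-c))


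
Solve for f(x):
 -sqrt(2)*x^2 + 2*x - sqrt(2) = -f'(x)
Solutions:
 f(x) = C1 + sqrt(2)*x^3/3 - x^2 + sqrt(2)*x


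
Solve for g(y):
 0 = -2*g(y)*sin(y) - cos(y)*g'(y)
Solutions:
 g(y) = C1*cos(y)^2


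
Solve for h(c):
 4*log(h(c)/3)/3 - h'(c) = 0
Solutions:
 3*Integral(1/(-log(_y) + log(3)), (_y, h(c)))/4 = C1 - c


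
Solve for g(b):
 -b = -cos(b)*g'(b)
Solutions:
 g(b) = C1 + Integral(b/cos(b), b)


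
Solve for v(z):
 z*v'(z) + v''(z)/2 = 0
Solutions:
 v(z) = C1 + C2*erf(z)


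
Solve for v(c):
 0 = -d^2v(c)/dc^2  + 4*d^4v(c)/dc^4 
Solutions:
 v(c) = C1 + C2*c + C3*exp(-c/2) + C4*exp(c/2)


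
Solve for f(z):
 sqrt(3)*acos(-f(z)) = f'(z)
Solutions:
 Integral(1/acos(-_y), (_y, f(z))) = C1 + sqrt(3)*z


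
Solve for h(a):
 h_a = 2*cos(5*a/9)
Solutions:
 h(a) = C1 + 18*sin(5*a/9)/5


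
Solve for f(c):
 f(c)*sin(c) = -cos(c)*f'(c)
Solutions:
 f(c) = C1*cos(c)


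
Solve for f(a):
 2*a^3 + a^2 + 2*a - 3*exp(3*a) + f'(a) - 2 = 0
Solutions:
 f(a) = C1 - a^4/2 - a^3/3 - a^2 + 2*a + exp(3*a)


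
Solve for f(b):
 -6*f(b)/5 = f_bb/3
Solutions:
 f(b) = C1*sin(3*sqrt(10)*b/5) + C2*cos(3*sqrt(10)*b/5)


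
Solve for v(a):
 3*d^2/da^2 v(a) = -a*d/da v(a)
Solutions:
 v(a) = C1 + C2*erf(sqrt(6)*a/6)


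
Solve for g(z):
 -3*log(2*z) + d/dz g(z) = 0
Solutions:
 g(z) = C1 + 3*z*log(z) - 3*z + z*log(8)


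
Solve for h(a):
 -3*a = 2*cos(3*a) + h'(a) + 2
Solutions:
 h(a) = C1 - 3*a^2/2 - 2*a - 2*sin(3*a)/3


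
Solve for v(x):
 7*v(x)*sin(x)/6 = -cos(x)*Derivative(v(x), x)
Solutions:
 v(x) = C1*cos(x)^(7/6)


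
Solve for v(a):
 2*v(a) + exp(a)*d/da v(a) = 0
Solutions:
 v(a) = C1*exp(2*exp(-a))


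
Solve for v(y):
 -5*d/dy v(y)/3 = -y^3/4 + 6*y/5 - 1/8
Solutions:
 v(y) = C1 + 3*y^4/80 - 9*y^2/25 + 3*y/40


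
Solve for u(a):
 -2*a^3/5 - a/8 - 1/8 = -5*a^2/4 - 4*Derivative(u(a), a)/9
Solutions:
 u(a) = C1 + 9*a^4/40 - 15*a^3/16 + 9*a^2/64 + 9*a/32


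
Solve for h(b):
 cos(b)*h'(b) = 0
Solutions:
 h(b) = C1


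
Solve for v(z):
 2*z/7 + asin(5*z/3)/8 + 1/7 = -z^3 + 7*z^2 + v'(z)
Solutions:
 v(z) = C1 + z^4/4 - 7*z^3/3 + z^2/7 + z*asin(5*z/3)/8 + z/7 + sqrt(9 - 25*z^2)/40


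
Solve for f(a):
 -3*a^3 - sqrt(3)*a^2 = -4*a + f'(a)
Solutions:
 f(a) = C1 - 3*a^4/4 - sqrt(3)*a^3/3 + 2*a^2


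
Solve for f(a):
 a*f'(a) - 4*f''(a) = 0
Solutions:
 f(a) = C1 + C2*erfi(sqrt(2)*a/4)


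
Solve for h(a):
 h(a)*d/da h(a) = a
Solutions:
 h(a) = -sqrt(C1 + a^2)
 h(a) = sqrt(C1 + a^2)


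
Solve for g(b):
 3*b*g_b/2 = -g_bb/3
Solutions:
 g(b) = C1 + C2*erf(3*b/2)


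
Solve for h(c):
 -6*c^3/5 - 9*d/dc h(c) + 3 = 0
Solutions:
 h(c) = C1 - c^4/30 + c/3


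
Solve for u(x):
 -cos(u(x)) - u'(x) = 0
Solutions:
 u(x) = pi - asin((C1 + exp(2*x))/(C1 - exp(2*x)))
 u(x) = asin((C1 + exp(2*x))/(C1 - exp(2*x)))


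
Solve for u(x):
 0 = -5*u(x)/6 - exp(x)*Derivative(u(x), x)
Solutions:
 u(x) = C1*exp(5*exp(-x)/6)


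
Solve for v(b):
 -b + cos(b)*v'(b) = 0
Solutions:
 v(b) = C1 + Integral(b/cos(b), b)


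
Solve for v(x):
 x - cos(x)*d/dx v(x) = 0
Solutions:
 v(x) = C1 + Integral(x/cos(x), x)


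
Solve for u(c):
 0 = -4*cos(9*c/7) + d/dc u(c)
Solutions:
 u(c) = C1 + 28*sin(9*c/7)/9


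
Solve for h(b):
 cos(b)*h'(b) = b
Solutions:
 h(b) = C1 + Integral(b/cos(b), b)


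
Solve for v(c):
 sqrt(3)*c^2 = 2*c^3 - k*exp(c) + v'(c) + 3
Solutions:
 v(c) = C1 - c^4/2 + sqrt(3)*c^3/3 - 3*c + k*exp(c)


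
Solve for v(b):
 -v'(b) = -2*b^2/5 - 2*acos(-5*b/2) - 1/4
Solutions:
 v(b) = C1 + 2*b^3/15 + 2*b*acos(-5*b/2) + b/4 + 2*sqrt(4 - 25*b^2)/5


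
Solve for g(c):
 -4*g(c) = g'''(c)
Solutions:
 g(c) = C3*exp(-2^(2/3)*c) + (C1*sin(2^(2/3)*sqrt(3)*c/2) + C2*cos(2^(2/3)*sqrt(3)*c/2))*exp(2^(2/3)*c/2)


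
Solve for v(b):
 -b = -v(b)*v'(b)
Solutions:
 v(b) = -sqrt(C1 + b^2)
 v(b) = sqrt(C1 + b^2)


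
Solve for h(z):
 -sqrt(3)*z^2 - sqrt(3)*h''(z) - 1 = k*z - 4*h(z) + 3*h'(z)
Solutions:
 h(z) = C1*exp(sqrt(3)*z*(-3 + sqrt(9 + 16*sqrt(3)))/6) + C2*exp(-sqrt(3)*z*(3 + sqrt(9 + 16*sqrt(3)))/6) + k*z/4 + 3*k/16 + sqrt(3)*z^2/4 + 3*sqrt(3)*z/8 + 9*sqrt(3)/32 + 5/8


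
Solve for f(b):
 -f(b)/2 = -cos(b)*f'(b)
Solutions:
 f(b) = C1*(sin(b) + 1)^(1/4)/(sin(b) - 1)^(1/4)


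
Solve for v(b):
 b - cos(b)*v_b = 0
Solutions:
 v(b) = C1 + Integral(b/cos(b), b)


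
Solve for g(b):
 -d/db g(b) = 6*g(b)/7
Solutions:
 g(b) = C1*exp(-6*b/7)


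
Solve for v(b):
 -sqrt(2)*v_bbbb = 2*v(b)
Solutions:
 v(b) = (C1*sin(2^(5/8)*b/2) + C2*cos(2^(5/8)*b/2))*exp(-2^(5/8)*b/2) + (C3*sin(2^(5/8)*b/2) + C4*cos(2^(5/8)*b/2))*exp(2^(5/8)*b/2)


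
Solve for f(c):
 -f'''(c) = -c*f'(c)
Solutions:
 f(c) = C1 + Integral(C2*airyai(c) + C3*airybi(c), c)


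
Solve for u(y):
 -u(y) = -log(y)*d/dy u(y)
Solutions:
 u(y) = C1*exp(li(y))


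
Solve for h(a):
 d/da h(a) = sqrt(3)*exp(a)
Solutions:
 h(a) = C1 + sqrt(3)*exp(a)


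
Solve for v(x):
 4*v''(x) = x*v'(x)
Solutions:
 v(x) = C1 + C2*erfi(sqrt(2)*x/4)


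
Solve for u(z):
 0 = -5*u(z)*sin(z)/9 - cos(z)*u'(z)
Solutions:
 u(z) = C1*cos(z)^(5/9)


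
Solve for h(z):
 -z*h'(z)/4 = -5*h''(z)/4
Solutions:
 h(z) = C1 + C2*erfi(sqrt(10)*z/10)


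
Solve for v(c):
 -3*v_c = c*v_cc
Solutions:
 v(c) = C1 + C2/c^2


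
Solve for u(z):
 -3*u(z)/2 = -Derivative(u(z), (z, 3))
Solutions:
 u(z) = C3*exp(2^(2/3)*3^(1/3)*z/2) + (C1*sin(2^(2/3)*3^(5/6)*z/4) + C2*cos(2^(2/3)*3^(5/6)*z/4))*exp(-2^(2/3)*3^(1/3)*z/4)


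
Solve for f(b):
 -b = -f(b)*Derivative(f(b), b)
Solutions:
 f(b) = -sqrt(C1 + b^2)
 f(b) = sqrt(C1 + b^2)


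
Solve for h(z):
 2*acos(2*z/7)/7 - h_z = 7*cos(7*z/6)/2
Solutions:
 h(z) = C1 + 2*z*acos(2*z/7)/7 - sqrt(49 - 4*z^2)/7 - 3*sin(7*z/6)


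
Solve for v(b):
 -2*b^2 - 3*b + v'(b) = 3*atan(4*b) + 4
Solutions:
 v(b) = C1 + 2*b^3/3 + 3*b^2/2 + 3*b*atan(4*b) + 4*b - 3*log(16*b^2 + 1)/8


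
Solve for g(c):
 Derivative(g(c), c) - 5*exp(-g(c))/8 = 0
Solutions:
 g(c) = log(C1 + 5*c/8)


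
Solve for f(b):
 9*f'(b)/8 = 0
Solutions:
 f(b) = C1


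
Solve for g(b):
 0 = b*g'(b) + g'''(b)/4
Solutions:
 g(b) = C1 + Integral(C2*airyai(-2^(2/3)*b) + C3*airybi(-2^(2/3)*b), b)


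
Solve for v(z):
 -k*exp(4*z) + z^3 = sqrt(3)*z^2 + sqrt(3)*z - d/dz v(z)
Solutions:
 v(z) = C1 + k*exp(4*z)/4 - z^4/4 + sqrt(3)*z^3/3 + sqrt(3)*z^2/2


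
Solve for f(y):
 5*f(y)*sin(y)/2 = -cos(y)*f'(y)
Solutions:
 f(y) = C1*cos(y)^(5/2)


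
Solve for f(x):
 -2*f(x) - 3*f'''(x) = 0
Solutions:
 f(x) = C3*exp(-2^(1/3)*3^(2/3)*x/3) + (C1*sin(2^(1/3)*3^(1/6)*x/2) + C2*cos(2^(1/3)*3^(1/6)*x/2))*exp(2^(1/3)*3^(2/3)*x/6)


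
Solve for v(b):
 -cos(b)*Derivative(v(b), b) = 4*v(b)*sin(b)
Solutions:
 v(b) = C1*cos(b)^4


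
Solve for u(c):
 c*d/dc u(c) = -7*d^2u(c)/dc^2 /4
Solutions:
 u(c) = C1 + C2*erf(sqrt(14)*c/7)


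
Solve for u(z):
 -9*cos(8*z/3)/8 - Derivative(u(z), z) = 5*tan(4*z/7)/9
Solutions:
 u(z) = C1 + 35*log(cos(4*z/7))/36 - 27*sin(8*z/3)/64


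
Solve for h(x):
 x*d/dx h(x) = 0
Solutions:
 h(x) = C1


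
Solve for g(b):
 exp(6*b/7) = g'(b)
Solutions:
 g(b) = C1 + 7*exp(6*b/7)/6


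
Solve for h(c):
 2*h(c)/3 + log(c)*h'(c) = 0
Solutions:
 h(c) = C1*exp(-2*li(c)/3)


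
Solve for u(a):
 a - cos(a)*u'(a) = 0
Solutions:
 u(a) = C1 + Integral(a/cos(a), a)


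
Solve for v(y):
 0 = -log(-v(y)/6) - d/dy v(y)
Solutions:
 Integral(1/(log(-_y) - log(6)), (_y, v(y))) = C1 - y


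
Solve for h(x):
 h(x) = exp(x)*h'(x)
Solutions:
 h(x) = C1*exp(-exp(-x))


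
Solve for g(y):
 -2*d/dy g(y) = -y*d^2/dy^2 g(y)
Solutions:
 g(y) = C1 + C2*y^3


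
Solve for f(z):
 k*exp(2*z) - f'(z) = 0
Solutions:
 f(z) = C1 + k*exp(2*z)/2


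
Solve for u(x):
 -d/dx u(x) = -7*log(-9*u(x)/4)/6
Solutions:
 -6*Integral(1/(log(-_y) - 2*log(2) + 2*log(3)), (_y, u(x)))/7 = C1 - x


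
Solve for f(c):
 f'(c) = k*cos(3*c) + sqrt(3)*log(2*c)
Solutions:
 f(c) = C1 + sqrt(3)*c*(log(c) - 1) + sqrt(3)*c*log(2) + k*sin(3*c)/3


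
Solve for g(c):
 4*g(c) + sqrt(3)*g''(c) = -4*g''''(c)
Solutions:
 g(c) = (C1*sin(c*cos(atan(sqrt(183)/3)/2)) + C2*cos(c*cos(atan(sqrt(183)/3)/2)))*exp(-c*sin(atan(sqrt(183)/3)/2)) + (C3*sin(c*cos(atan(sqrt(183)/3)/2)) + C4*cos(c*cos(atan(sqrt(183)/3)/2)))*exp(c*sin(atan(sqrt(183)/3)/2))


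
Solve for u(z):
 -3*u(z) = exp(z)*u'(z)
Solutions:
 u(z) = C1*exp(3*exp(-z))


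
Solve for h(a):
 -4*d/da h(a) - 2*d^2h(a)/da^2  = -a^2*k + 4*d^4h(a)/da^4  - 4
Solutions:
 h(a) = C1 + C2*exp(-6^(1/3)*a*(-(18 + sqrt(330))^(1/3) + 6^(1/3)/(18 + sqrt(330))^(1/3))/12)*sin(2^(1/3)*3^(1/6)*a*(3*2^(1/3)/(18 + sqrt(330))^(1/3) + 3^(2/3)*(18 + sqrt(330))^(1/3))/12) + C3*exp(-6^(1/3)*a*(-(18 + sqrt(330))^(1/3) + 6^(1/3)/(18 + sqrt(330))^(1/3))/12)*cos(2^(1/3)*3^(1/6)*a*(3*2^(1/3)/(18 + sqrt(330))^(1/3) + 3^(2/3)*(18 + sqrt(330))^(1/3))/12) + C4*exp(6^(1/3)*a*(-(18 + sqrt(330))^(1/3) + 6^(1/3)/(18 + sqrt(330))^(1/3))/6) + a^3*k/12 - a^2*k/8 + a*k/8 + a


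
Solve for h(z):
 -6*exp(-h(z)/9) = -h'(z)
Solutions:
 h(z) = 9*log(C1 + 2*z/3)


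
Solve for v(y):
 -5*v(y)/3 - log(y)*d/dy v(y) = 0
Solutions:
 v(y) = C1*exp(-5*li(y)/3)


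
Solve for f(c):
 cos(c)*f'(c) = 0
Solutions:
 f(c) = C1


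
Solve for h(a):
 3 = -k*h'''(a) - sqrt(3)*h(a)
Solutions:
 h(a) = C1*exp(3^(1/6)*a*(-1/k)^(1/3)) + C2*exp(a*(-1/k)^(1/3)*(-3^(1/6) + 3^(2/3)*I)/2) + C3*exp(-a*(-1/k)^(1/3)*(3^(1/6) + 3^(2/3)*I)/2) - sqrt(3)


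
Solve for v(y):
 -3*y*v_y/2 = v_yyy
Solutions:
 v(y) = C1 + Integral(C2*airyai(-2^(2/3)*3^(1/3)*y/2) + C3*airybi(-2^(2/3)*3^(1/3)*y/2), y)


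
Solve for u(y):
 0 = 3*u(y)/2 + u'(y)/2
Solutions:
 u(y) = C1*exp(-3*y)


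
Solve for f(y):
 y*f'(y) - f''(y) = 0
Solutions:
 f(y) = C1 + C2*erfi(sqrt(2)*y/2)


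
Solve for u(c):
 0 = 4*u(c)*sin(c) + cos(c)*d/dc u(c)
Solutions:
 u(c) = C1*cos(c)^4


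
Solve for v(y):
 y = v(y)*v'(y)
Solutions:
 v(y) = -sqrt(C1 + y^2)
 v(y) = sqrt(C1 + y^2)


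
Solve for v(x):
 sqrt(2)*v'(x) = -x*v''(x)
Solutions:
 v(x) = C1 + C2*x^(1 - sqrt(2))


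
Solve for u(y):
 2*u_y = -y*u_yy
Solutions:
 u(y) = C1 + C2/y


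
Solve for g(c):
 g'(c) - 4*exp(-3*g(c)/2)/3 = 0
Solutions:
 g(c) = 2*log(C1 + 2*c)/3
 g(c) = 2*log((-1 - sqrt(3)*I)*(C1 + 2*c)^(1/3)/2)
 g(c) = 2*log((-1 + sqrt(3)*I)*(C1 + 2*c)^(1/3)/2)


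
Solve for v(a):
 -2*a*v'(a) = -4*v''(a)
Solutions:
 v(a) = C1 + C2*erfi(a/2)


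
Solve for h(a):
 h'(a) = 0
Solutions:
 h(a) = C1


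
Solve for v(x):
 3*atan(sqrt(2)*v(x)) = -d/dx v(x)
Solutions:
 Integral(1/atan(sqrt(2)*_y), (_y, v(x))) = C1 - 3*x


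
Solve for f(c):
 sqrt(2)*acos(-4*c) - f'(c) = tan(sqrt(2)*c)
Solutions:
 f(c) = C1 + sqrt(2)*(c*acos(-4*c) + sqrt(1 - 16*c^2)/4) + sqrt(2)*log(cos(sqrt(2)*c))/2


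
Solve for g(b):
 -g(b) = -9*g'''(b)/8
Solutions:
 g(b) = C3*exp(2*3^(1/3)*b/3) + (C1*sin(3^(5/6)*b/3) + C2*cos(3^(5/6)*b/3))*exp(-3^(1/3)*b/3)


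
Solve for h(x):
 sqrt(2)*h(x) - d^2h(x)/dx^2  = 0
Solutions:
 h(x) = C1*exp(-2^(1/4)*x) + C2*exp(2^(1/4)*x)


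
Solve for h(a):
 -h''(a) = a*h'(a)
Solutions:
 h(a) = C1 + C2*erf(sqrt(2)*a/2)


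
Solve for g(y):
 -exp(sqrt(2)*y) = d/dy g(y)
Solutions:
 g(y) = C1 - sqrt(2)*exp(sqrt(2)*y)/2


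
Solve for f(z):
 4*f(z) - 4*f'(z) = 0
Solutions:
 f(z) = C1*exp(z)


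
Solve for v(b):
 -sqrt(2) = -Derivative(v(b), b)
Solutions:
 v(b) = C1 + sqrt(2)*b


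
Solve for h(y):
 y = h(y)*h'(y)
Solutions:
 h(y) = -sqrt(C1 + y^2)
 h(y) = sqrt(C1 + y^2)


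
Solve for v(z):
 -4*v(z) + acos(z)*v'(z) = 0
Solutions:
 v(z) = C1*exp(4*Integral(1/acos(z), z))


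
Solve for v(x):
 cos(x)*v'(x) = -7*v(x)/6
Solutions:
 v(x) = C1*(sin(x) - 1)^(7/12)/(sin(x) + 1)^(7/12)


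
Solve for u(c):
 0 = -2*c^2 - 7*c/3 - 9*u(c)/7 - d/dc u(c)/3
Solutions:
 u(c) = C1*exp(-27*c/7) - 14*c^2/9 - 245*c/243 + 1715/6561


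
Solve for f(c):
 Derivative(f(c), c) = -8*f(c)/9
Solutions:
 f(c) = C1*exp(-8*c/9)


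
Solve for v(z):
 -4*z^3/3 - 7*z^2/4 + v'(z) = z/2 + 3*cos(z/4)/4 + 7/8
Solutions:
 v(z) = C1 + z^4/3 + 7*z^3/12 + z^2/4 + 7*z/8 + 3*sin(z/4)


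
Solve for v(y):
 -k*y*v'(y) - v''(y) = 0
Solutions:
 v(y) = Piecewise((-sqrt(2)*sqrt(pi)*C1*erf(sqrt(2)*sqrt(k)*y/2)/(2*sqrt(k)) - C2, (k > 0) | (k < 0)), (-C1*y - C2, True))


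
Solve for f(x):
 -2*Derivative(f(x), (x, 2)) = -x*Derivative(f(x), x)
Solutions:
 f(x) = C1 + C2*erfi(x/2)


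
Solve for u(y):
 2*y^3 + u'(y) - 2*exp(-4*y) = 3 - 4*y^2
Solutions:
 u(y) = C1 - y^4/2 - 4*y^3/3 + 3*y - exp(-4*y)/2


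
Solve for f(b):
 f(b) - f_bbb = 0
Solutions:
 f(b) = C3*exp(b) + (C1*sin(sqrt(3)*b/2) + C2*cos(sqrt(3)*b/2))*exp(-b/2)


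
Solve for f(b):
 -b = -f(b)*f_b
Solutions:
 f(b) = -sqrt(C1 + b^2)
 f(b) = sqrt(C1 + b^2)


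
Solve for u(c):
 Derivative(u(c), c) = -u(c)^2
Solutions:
 u(c) = 1/(C1 + c)


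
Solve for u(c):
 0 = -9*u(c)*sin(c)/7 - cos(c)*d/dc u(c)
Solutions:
 u(c) = C1*cos(c)^(9/7)


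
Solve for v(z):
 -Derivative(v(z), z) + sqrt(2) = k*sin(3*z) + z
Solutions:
 v(z) = C1 + k*cos(3*z)/3 - z^2/2 + sqrt(2)*z


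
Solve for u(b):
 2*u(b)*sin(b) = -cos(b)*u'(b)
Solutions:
 u(b) = C1*cos(b)^2


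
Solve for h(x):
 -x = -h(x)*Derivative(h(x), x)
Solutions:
 h(x) = -sqrt(C1 + x^2)
 h(x) = sqrt(C1 + x^2)


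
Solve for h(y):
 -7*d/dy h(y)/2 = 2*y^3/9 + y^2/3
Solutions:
 h(y) = C1 - y^4/63 - 2*y^3/63


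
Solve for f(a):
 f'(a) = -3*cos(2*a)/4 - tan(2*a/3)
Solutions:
 f(a) = C1 + 3*log(cos(2*a/3))/2 - 3*sin(2*a)/8


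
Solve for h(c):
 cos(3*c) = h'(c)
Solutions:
 h(c) = C1 + sin(3*c)/3


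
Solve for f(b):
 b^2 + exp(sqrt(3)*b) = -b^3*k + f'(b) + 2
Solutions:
 f(b) = C1 + b^4*k/4 + b^3/3 - 2*b + sqrt(3)*exp(sqrt(3)*b)/3


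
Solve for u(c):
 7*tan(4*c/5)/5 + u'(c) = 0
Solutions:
 u(c) = C1 + 7*log(cos(4*c/5))/4


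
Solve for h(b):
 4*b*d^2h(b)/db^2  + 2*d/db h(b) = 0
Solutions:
 h(b) = C1 + C2*sqrt(b)


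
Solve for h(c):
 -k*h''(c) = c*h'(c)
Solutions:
 h(c) = C1 + C2*sqrt(k)*erf(sqrt(2)*c*sqrt(1/k)/2)


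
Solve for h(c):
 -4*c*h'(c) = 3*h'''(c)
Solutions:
 h(c) = C1 + Integral(C2*airyai(-6^(2/3)*c/3) + C3*airybi(-6^(2/3)*c/3), c)


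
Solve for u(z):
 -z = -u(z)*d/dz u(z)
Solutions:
 u(z) = -sqrt(C1 + z^2)
 u(z) = sqrt(C1 + z^2)


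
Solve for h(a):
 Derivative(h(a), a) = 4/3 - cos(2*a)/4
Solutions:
 h(a) = C1 + 4*a/3 - sin(2*a)/8


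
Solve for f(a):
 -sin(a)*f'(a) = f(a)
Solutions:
 f(a) = C1*sqrt(cos(a) + 1)/sqrt(cos(a) - 1)


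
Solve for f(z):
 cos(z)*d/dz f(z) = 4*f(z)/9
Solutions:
 f(z) = C1*(sin(z) + 1)^(2/9)/(sin(z) - 1)^(2/9)


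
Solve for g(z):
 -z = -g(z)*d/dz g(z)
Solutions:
 g(z) = -sqrt(C1 + z^2)
 g(z) = sqrt(C1 + z^2)


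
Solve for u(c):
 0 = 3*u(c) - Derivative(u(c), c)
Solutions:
 u(c) = C1*exp(3*c)


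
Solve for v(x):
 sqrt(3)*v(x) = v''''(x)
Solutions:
 v(x) = C1*exp(-3^(1/8)*x) + C2*exp(3^(1/8)*x) + C3*sin(3^(1/8)*x) + C4*cos(3^(1/8)*x)


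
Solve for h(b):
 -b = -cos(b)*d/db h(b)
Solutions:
 h(b) = C1 + Integral(b/cos(b), b)


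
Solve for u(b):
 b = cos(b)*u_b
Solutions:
 u(b) = C1 + Integral(b/cos(b), b)


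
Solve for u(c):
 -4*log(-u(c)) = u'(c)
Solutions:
 -li(-u(c)) = C1 - 4*c


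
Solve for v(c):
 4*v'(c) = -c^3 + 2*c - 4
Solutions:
 v(c) = C1 - c^4/16 + c^2/4 - c


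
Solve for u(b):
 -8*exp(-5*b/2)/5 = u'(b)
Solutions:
 u(b) = C1 + 16*exp(-5*b/2)/25


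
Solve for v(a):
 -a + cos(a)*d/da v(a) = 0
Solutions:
 v(a) = C1 + Integral(a/cos(a), a)


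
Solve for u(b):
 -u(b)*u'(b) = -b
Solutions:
 u(b) = -sqrt(C1 + b^2)
 u(b) = sqrt(C1 + b^2)


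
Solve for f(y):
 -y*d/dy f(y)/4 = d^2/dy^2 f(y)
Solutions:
 f(y) = C1 + C2*erf(sqrt(2)*y/4)


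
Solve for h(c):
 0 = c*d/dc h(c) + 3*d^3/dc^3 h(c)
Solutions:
 h(c) = C1 + Integral(C2*airyai(-3^(2/3)*c/3) + C3*airybi(-3^(2/3)*c/3), c)


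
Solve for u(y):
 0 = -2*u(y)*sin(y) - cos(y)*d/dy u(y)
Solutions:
 u(y) = C1*cos(y)^2


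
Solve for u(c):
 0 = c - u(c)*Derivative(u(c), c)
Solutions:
 u(c) = -sqrt(C1 + c^2)
 u(c) = sqrt(C1 + c^2)


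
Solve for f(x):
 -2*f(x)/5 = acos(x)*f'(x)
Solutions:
 f(x) = C1*exp(-2*Integral(1/acos(x), x)/5)


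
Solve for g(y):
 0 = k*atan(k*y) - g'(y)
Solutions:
 g(y) = C1 + k*Piecewise((y*atan(k*y) - log(k^2*y^2 + 1)/(2*k), Ne(k, 0)), (0, True))


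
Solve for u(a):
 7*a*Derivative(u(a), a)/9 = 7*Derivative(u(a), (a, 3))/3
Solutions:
 u(a) = C1 + Integral(C2*airyai(3^(2/3)*a/3) + C3*airybi(3^(2/3)*a/3), a)


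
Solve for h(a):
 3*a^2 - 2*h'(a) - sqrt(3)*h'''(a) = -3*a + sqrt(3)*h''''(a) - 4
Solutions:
 h(a) = C1 + C2*exp(a*(-2 + (1 + 9*sqrt(3) + sqrt(-1 + (1 + 9*sqrt(3))^2))^(-1/3) + (1 + 9*sqrt(3) + sqrt(-1 + (1 + 9*sqrt(3))^2))^(1/3))/6)*sin(sqrt(3)*a*(-(1 + 9*sqrt(3) + sqrt(-1 + (1 + 9*sqrt(3))^2))^(1/3) + (1 + 9*sqrt(3) + sqrt(-1 + (1 + 9*sqrt(3))^2))^(-1/3))/6) + C3*exp(a*(-2 + (1 + 9*sqrt(3) + sqrt(-1 + (1 + 9*sqrt(3))^2))^(-1/3) + (1 + 9*sqrt(3) + sqrt(-1 + (1 + 9*sqrt(3))^2))^(1/3))/6)*cos(sqrt(3)*a*(-(1 + 9*sqrt(3) + sqrt(-1 + (1 + 9*sqrt(3))^2))^(1/3) + (1 + 9*sqrt(3) + sqrt(-1 + (1 + 9*sqrt(3))^2))^(-1/3))/6) + C4*exp(-a*((1 + 9*sqrt(3) + sqrt(-1 + (1 + 9*sqrt(3))^2))^(-1/3) + 1 + (1 + 9*sqrt(3) + sqrt(-1 + (1 + 9*sqrt(3))^2))^(1/3))/3) + a^3/2 + 3*a^2/4 - 3*sqrt(3)*a/2 + 2*a


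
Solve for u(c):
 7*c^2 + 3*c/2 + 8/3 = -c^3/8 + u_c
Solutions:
 u(c) = C1 + c^4/32 + 7*c^3/3 + 3*c^2/4 + 8*c/3


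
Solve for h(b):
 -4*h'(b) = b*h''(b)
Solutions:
 h(b) = C1 + C2/b^3


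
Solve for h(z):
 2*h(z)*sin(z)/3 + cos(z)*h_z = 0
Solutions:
 h(z) = C1*cos(z)^(2/3)


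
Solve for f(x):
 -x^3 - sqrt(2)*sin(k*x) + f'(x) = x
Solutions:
 f(x) = C1 + x^4/4 + x^2/2 - sqrt(2)*cos(k*x)/k


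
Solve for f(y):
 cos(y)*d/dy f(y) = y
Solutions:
 f(y) = C1 + Integral(y/cos(y), y)


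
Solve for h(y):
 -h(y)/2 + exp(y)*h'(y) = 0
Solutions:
 h(y) = C1*exp(-exp(-y)/2)


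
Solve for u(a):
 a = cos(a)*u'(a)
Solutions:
 u(a) = C1 + Integral(a/cos(a), a)


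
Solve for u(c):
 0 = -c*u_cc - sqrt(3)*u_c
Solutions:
 u(c) = C1 + C2*c^(1 - sqrt(3))


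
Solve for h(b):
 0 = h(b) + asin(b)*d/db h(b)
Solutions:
 h(b) = C1*exp(-Integral(1/asin(b), b))


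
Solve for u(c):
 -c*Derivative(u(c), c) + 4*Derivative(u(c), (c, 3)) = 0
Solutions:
 u(c) = C1 + Integral(C2*airyai(2^(1/3)*c/2) + C3*airybi(2^(1/3)*c/2), c)


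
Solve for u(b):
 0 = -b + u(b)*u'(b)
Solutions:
 u(b) = -sqrt(C1 + b^2)
 u(b) = sqrt(C1 + b^2)


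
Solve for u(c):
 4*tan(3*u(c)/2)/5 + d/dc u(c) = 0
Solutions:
 u(c) = -2*asin(C1*exp(-6*c/5))/3 + 2*pi/3
 u(c) = 2*asin(C1*exp(-6*c/5))/3


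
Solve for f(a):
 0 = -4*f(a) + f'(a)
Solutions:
 f(a) = C1*exp(4*a)


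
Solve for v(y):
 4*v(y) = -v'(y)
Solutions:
 v(y) = C1*exp(-4*y)


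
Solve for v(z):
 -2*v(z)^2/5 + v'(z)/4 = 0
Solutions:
 v(z) = -5/(C1 + 8*z)


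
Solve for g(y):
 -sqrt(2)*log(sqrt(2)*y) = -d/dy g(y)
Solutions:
 g(y) = C1 + sqrt(2)*y*log(y) - sqrt(2)*y + sqrt(2)*y*log(2)/2


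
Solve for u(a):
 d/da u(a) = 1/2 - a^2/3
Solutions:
 u(a) = C1 - a^3/9 + a/2


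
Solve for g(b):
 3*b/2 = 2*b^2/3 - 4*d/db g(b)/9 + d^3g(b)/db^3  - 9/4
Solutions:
 g(b) = C1 + C2*exp(-2*b/3) + C3*exp(2*b/3) + b^3/2 - 27*b^2/16 + 27*b/16


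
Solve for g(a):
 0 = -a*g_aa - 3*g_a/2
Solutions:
 g(a) = C1 + C2/sqrt(a)


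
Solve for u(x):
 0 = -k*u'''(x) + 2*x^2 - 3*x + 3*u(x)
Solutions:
 u(x) = C1*exp(3^(1/3)*x*(1/k)^(1/3)) + C2*exp(x*(-3^(1/3) + 3^(5/6)*I)*(1/k)^(1/3)/2) + C3*exp(-x*(3^(1/3) + 3^(5/6)*I)*(1/k)^(1/3)/2) - 2*x^2/3 + x


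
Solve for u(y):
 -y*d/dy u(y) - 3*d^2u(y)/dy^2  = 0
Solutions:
 u(y) = C1 + C2*erf(sqrt(6)*y/6)


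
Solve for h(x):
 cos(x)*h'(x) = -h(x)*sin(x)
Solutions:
 h(x) = C1*cos(x)


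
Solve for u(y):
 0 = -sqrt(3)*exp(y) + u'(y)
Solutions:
 u(y) = C1 + sqrt(3)*exp(y)


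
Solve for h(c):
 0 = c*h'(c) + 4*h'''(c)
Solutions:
 h(c) = C1 + Integral(C2*airyai(-2^(1/3)*c/2) + C3*airybi(-2^(1/3)*c/2), c)


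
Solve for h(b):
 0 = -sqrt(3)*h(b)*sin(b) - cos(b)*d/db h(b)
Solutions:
 h(b) = C1*cos(b)^(sqrt(3))


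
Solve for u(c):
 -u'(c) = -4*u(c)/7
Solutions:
 u(c) = C1*exp(4*c/7)


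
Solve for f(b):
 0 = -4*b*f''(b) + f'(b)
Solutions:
 f(b) = C1 + C2*b^(5/4)


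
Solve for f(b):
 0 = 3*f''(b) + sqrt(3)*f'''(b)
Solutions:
 f(b) = C1 + C2*b + C3*exp(-sqrt(3)*b)


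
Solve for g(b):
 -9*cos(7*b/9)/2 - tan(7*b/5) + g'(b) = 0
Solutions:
 g(b) = C1 - 5*log(cos(7*b/5))/7 + 81*sin(7*b/9)/14


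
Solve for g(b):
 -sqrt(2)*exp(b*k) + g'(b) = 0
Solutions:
 g(b) = C1 + sqrt(2)*exp(b*k)/k


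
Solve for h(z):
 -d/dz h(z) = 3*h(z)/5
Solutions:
 h(z) = C1*exp(-3*z/5)


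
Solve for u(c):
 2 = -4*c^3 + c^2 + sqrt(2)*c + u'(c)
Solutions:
 u(c) = C1 + c^4 - c^3/3 - sqrt(2)*c^2/2 + 2*c


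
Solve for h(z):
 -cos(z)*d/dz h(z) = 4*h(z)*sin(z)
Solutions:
 h(z) = C1*cos(z)^4


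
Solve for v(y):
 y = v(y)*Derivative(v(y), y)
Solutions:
 v(y) = -sqrt(C1 + y^2)
 v(y) = sqrt(C1 + y^2)


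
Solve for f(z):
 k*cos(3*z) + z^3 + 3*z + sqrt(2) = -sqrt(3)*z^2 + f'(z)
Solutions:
 f(z) = C1 + k*sin(3*z)/3 + z^4/4 + sqrt(3)*z^3/3 + 3*z^2/2 + sqrt(2)*z


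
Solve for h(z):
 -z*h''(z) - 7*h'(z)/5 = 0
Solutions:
 h(z) = C1 + C2/z^(2/5)


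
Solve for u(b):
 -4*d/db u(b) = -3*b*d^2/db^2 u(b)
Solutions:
 u(b) = C1 + C2*b^(7/3)


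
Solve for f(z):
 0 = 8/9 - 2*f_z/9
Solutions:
 f(z) = C1 + 4*z


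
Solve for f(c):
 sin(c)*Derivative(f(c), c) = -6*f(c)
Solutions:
 f(c) = C1*(cos(c)^3 + 3*cos(c)^2 + 3*cos(c) + 1)/(cos(c)^3 - 3*cos(c)^2 + 3*cos(c) - 1)


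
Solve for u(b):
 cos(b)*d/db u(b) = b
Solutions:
 u(b) = C1 + Integral(b/cos(b), b)


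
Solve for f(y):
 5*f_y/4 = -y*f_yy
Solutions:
 f(y) = C1 + C2/y^(1/4)


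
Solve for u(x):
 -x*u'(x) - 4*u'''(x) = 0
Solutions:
 u(x) = C1 + Integral(C2*airyai(-2^(1/3)*x/2) + C3*airybi(-2^(1/3)*x/2), x)


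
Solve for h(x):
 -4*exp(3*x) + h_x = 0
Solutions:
 h(x) = C1 + 4*exp(3*x)/3


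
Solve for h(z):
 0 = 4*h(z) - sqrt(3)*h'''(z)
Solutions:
 h(z) = C3*exp(2^(2/3)*3^(5/6)*z/3) + (C1*sin(2^(2/3)*3^(1/3)*z/2) + C2*cos(2^(2/3)*3^(1/3)*z/2))*exp(-2^(2/3)*3^(5/6)*z/6)


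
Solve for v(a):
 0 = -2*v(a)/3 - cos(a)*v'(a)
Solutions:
 v(a) = C1*(sin(a) - 1)^(1/3)/(sin(a) + 1)^(1/3)


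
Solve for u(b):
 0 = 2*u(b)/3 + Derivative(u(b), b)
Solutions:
 u(b) = C1*exp(-2*b/3)


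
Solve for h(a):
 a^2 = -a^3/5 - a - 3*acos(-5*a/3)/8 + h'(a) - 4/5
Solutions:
 h(a) = C1 + a^4/20 + a^3/3 + a^2/2 + 3*a*acos(-5*a/3)/8 + 4*a/5 + 3*sqrt(9 - 25*a^2)/40


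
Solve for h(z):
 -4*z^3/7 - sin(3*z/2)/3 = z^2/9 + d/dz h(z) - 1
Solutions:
 h(z) = C1 - z^4/7 - z^3/27 + z + 2*cos(3*z/2)/9


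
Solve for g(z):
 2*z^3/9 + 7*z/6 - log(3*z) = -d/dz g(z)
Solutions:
 g(z) = C1 - z^4/18 - 7*z^2/12 + z*log(z) - z + z*log(3)


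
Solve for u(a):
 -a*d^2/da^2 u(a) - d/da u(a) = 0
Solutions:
 u(a) = C1 + C2*log(a)


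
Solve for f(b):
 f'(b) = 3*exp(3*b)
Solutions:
 f(b) = C1 + exp(3*b)


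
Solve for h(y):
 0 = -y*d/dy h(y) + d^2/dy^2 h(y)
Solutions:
 h(y) = C1 + C2*erfi(sqrt(2)*y/2)


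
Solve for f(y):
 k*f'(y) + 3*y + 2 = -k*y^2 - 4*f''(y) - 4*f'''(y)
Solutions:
 f(y) = C1 + C2*exp(y*(sqrt(1 - k) - 1)/2) + C3*exp(-y*(sqrt(1 - k) + 1)/2) - y^3/3 + 5*y^2/(2*k) + 6*y/k - 20*y/k^2


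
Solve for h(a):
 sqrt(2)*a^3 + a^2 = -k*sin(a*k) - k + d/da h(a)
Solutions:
 h(a) = C1 + sqrt(2)*a^4/4 + a^3/3 + a*k - cos(a*k)


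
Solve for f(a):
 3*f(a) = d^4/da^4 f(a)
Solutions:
 f(a) = C1*exp(-3^(1/4)*a) + C2*exp(3^(1/4)*a) + C3*sin(3^(1/4)*a) + C4*cos(3^(1/4)*a)


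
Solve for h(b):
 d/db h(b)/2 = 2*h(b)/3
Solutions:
 h(b) = C1*exp(4*b/3)


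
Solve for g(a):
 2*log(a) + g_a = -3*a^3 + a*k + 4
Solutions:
 g(a) = C1 - 3*a^4/4 + a^2*k/2 - 2*a*log(a) + 6*a


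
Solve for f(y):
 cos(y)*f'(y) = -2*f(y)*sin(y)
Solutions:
 f(y) = C1*cos(y)^2


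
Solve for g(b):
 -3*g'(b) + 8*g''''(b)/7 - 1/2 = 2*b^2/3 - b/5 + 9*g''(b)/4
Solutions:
 g(b) = C1 + C2*exp(-42^(1/3)*b*(42^(1/3)/(sqrt(214) + 16)^(1/3) + (sqrt(214) + 16)^(1/3))/16)*sin(14^(1/3)*3^(1/6)*b*(-3^(2/3)*(sqrt(214) + 16)^(1/3) + 3*14^(1/3)/(sqrt(214) + 16)^(1/3))/16) + C3*exp(-42^(1/3)*b*(42^(1/3)/(sqrt(214) + 16)^(1/3) + (sqrt(214) + 16)^(1/3))/16)*cos(14^(1/3)*3^(1/6)*b*(-3^(2/3)*(sqrt(214) + 16)^(1/3) + 3*14^(1/3)/(sqrt(214) + 16)^(1/3))/16) + C4*exp(42^(1/3)*b*(42^(1/3)/(sqrt(214) + 16)^(1/3) + (sqrt(214) + 16)^(1/3))/8) - 2*b^3/27 + b^2/5 - 7*b/15
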